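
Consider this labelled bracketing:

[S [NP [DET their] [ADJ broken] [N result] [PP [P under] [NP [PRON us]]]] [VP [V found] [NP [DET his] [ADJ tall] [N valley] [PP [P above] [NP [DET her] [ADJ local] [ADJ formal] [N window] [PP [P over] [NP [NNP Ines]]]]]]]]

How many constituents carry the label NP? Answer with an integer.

5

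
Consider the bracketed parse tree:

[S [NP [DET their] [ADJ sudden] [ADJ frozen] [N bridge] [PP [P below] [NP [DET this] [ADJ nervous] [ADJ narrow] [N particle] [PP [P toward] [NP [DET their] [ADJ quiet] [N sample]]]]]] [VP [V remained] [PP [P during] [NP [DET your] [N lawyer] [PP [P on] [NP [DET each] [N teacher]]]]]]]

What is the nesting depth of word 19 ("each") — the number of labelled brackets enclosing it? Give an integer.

7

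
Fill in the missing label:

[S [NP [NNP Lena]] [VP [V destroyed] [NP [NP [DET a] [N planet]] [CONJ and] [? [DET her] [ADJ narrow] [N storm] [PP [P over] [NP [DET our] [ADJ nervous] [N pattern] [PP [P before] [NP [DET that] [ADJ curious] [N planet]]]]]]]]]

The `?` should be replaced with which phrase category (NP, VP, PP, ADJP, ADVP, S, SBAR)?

The `?` node immediately contains: DET 'her', ADJ 'narrow', N 'storm', PP. That is the internal structure of a noun phrase, so the label is NP.

NP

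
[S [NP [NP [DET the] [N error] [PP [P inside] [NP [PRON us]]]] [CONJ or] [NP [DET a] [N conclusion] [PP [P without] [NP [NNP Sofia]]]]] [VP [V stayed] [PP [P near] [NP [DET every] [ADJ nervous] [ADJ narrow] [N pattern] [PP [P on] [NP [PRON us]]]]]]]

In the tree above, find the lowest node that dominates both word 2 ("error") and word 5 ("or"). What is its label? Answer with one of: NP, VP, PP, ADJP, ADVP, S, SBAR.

The smallest bracket enclosing both words is [NP the error inside us or a conclusion without Sofia], so the label is NP.

NP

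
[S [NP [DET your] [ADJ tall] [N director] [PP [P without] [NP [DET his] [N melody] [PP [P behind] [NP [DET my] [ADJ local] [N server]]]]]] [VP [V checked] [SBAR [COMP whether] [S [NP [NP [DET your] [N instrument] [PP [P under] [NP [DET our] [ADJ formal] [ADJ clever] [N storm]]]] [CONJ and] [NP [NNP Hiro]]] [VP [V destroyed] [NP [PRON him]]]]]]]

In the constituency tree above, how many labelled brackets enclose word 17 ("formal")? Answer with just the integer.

Path from the root down to the word: S → VP → SBAR → S → NP → NP → PP → NP → ADJ. That is 9 enclosing brackets.

9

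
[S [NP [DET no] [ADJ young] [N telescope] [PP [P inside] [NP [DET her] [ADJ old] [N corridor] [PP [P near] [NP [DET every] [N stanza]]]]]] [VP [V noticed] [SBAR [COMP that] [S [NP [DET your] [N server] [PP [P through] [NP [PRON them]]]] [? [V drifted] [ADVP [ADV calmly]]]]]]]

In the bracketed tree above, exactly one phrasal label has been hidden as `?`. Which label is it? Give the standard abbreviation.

A constituent whose immediate children are V 'drifted', ADVP is a verb phrase: VP.

VP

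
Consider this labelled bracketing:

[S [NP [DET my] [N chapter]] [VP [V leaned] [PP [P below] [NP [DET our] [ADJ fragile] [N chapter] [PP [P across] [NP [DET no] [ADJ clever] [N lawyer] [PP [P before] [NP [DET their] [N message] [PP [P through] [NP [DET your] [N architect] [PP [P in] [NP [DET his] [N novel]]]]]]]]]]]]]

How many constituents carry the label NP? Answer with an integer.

Listing each NP by its span: [NP my chapter]; [NP our fragile chapter across no clever lawyer before their message through your architect in his novel]; [NP no clever lawyer before their message through your architect in his novel]; [NP their message through your architect in his novel]; [NP your architect in his novel]; [NP his novel] — that makes 6.

6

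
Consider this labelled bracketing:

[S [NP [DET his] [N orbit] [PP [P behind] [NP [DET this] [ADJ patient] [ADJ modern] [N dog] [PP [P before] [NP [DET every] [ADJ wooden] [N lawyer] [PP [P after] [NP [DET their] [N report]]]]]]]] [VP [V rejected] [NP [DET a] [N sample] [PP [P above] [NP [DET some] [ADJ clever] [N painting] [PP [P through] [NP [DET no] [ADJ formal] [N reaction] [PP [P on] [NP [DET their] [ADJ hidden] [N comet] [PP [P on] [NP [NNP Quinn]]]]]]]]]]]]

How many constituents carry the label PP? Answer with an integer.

Listing each PP by its span: [PP behind this patient modern dog before every wooden lawyer after their report]; [PP before every wooden lawyer after their report]; [PP after their report]; [PP above some clever painting through no formal reaction on their hidden comet on Quinn]; [PP through no formal reaction on their hidden comet on Quinn]; [PP on their hidden comet on Quinn] … — that makes 7.

7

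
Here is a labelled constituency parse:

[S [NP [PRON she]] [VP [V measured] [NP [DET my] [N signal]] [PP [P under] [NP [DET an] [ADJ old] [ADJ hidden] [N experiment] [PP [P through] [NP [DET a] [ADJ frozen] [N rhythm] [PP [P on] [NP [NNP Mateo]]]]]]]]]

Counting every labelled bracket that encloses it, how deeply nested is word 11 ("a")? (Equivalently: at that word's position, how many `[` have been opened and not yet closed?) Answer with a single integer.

Counting open brackets not yet closed at "a": [S [VP [PP [NP [PP [NP [DET = 7.

7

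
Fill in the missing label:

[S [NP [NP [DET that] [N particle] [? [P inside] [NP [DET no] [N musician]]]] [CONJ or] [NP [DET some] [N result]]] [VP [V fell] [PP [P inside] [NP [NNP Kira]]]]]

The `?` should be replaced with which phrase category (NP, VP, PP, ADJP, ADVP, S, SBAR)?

PP

The `?` node immediately contains: P 'inside', NP. That is the internal structure of a prepositional phrase, so the label is PP.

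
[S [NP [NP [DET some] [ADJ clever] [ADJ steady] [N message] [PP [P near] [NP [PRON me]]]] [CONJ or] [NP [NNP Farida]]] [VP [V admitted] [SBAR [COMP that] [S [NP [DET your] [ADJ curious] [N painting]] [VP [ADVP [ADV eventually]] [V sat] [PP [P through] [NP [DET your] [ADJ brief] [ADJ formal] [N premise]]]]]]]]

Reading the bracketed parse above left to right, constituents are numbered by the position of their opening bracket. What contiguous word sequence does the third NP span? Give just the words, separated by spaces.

Opening `[NP` markers occur at word positions 1, 1, 6, 8, 11, 17; the third of these opens the constituent [NP me].

me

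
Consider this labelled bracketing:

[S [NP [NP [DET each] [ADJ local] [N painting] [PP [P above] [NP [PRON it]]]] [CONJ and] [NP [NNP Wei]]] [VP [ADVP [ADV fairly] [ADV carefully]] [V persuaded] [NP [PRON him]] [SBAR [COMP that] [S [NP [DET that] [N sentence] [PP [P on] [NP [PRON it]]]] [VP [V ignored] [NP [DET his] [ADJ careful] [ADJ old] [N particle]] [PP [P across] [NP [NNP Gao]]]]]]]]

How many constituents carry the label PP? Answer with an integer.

3

The PP constituents are: [PP above it]; [PP on it]; [PP across Gao]. Total: 3.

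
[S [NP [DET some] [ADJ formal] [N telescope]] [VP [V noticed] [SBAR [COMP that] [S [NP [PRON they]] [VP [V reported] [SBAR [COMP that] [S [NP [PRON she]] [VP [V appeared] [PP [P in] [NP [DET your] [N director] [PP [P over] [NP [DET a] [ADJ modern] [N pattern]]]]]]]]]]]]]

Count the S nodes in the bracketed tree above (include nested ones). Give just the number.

3

The S constituents are: [S some formal telescope noticed that they reported that she appeared in your director over a modern pattern]; [S they reported that she appeared in your director over a modern pattern]; [S she appeared in your director over a modern pattern]. Total: 3.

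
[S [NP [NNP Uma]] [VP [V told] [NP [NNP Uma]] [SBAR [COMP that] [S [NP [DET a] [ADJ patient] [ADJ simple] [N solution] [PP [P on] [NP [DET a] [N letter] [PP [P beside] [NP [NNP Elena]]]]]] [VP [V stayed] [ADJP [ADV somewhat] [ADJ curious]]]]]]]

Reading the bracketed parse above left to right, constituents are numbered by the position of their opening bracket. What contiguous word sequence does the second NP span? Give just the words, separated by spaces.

The NP opening brackets appear, in order, over: "Uma"; "Uma"; "a patient simple solution on a letter beside Elena"; "a letter beside Elena"; "Elena". The second one spans "Uma".

Uma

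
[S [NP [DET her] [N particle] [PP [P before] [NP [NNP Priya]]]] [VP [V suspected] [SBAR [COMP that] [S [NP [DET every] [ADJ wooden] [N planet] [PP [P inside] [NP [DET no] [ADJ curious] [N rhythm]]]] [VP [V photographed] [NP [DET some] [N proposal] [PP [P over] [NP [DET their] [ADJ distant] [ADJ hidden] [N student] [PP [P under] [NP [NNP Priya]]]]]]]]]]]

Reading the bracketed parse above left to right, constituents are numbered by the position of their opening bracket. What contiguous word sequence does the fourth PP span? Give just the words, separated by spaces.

under Priya

Opening `[PP` markers occur at word positions 3, 10, 17, 22; the fourth of these opens the constituent [PP under Priya].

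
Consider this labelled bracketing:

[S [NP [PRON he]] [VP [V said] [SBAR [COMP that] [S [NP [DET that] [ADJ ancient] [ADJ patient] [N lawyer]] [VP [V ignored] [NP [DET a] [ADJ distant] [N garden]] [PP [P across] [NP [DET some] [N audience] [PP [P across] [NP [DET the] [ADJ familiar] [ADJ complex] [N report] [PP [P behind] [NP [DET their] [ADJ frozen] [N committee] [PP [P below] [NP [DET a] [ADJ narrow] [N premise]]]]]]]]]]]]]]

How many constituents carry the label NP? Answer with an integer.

7

Scanning left to right, an opening `[NP` appears at word positions 1, 4, 9, 13, 16, 21, 25 — 7 in total.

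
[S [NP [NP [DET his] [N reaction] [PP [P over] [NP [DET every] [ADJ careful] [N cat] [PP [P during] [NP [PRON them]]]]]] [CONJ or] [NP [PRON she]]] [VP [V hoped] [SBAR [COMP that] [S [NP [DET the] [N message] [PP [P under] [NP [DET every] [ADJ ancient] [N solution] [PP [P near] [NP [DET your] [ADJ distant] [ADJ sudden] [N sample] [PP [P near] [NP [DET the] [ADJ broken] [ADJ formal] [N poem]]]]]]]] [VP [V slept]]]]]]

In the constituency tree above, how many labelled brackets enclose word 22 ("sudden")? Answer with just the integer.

Counting open brackets not yet closed at "sudden": [S [VP [SBAR [S [NP [PP [NP [PP [NP [ADJ = 10.

10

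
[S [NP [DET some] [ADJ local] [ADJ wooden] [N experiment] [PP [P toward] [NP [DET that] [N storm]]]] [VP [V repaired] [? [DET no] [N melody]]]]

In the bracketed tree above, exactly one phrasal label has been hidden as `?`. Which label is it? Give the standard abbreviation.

NP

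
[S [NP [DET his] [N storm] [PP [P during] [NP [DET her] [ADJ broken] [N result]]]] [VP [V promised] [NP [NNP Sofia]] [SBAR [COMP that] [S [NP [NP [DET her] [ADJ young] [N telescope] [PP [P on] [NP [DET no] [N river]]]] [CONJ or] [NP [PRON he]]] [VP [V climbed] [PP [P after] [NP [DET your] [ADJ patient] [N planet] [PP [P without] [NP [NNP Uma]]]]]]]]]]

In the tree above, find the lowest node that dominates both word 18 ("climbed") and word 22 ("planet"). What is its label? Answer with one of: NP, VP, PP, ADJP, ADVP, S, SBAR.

VP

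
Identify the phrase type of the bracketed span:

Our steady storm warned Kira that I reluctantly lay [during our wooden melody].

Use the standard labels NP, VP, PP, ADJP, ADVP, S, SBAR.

PP

"during" is the head of the bracketed span, so the span is a prepositional phrase: PP.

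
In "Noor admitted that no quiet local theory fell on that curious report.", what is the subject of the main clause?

Noor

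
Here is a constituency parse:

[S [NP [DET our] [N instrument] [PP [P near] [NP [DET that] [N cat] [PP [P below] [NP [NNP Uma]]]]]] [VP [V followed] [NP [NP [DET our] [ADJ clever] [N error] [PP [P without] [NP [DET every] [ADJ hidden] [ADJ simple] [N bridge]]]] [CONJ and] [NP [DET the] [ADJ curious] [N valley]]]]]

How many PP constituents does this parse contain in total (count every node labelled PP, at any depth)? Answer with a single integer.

3

The PP constituents are: [PP near that cat below Uma]; [PP below Uma]; [PP without every hidden simple bridge]. Total: 3.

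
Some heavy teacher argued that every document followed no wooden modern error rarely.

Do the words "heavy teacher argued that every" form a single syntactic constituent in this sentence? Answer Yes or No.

No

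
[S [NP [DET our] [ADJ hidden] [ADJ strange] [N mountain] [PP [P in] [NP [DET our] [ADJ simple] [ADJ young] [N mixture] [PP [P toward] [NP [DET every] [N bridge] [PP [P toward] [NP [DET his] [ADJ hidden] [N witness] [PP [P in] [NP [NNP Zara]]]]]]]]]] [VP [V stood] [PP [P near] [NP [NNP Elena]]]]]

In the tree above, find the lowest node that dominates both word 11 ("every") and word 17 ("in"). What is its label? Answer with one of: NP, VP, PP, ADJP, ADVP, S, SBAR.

Both words fall inside [NP every bridge toward his hidden witness in Zara] (words 11–18), and no smaller constituent contains them both. Label: NP.

NP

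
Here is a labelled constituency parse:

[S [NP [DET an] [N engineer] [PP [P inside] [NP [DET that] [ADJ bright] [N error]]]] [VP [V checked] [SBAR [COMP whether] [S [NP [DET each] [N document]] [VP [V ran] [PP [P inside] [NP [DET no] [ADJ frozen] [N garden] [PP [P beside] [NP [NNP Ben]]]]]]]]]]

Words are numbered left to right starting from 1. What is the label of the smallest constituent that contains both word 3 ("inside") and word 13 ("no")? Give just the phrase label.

The smallest bracket enclosing both words is [S an engineer inside that bright error checked whether each document ran inside no frozen garden beside Ben], so the label is S.

S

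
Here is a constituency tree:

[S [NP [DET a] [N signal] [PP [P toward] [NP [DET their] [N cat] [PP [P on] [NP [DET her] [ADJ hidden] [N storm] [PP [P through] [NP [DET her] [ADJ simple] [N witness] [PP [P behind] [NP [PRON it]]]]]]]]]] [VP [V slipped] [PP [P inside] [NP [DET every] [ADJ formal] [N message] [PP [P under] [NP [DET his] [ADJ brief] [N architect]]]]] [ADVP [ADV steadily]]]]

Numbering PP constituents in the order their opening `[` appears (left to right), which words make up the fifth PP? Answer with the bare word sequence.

inside every formal message under his brief architect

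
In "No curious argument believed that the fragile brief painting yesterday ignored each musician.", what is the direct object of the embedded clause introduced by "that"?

each musician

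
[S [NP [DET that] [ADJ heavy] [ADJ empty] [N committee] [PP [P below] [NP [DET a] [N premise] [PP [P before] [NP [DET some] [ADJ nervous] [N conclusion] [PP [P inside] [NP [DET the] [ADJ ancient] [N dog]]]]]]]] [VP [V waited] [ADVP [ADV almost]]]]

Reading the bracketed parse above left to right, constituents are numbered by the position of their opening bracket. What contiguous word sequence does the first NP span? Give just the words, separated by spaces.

that heavy empty committee below a premise before some nervous conclusion inside the ancient dog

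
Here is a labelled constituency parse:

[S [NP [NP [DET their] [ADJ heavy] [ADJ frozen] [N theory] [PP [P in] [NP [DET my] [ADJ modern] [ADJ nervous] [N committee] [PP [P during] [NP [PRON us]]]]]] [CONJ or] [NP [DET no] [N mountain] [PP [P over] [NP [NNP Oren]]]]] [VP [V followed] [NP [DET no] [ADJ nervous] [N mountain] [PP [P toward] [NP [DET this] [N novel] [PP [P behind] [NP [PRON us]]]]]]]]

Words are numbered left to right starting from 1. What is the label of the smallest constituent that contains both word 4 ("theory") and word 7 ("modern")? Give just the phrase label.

Word 4 lies under S → NP → NP → N; word 7 lies under S → NP → NP → PP → NP → ADJ. The lowest shared node is the NP.

NP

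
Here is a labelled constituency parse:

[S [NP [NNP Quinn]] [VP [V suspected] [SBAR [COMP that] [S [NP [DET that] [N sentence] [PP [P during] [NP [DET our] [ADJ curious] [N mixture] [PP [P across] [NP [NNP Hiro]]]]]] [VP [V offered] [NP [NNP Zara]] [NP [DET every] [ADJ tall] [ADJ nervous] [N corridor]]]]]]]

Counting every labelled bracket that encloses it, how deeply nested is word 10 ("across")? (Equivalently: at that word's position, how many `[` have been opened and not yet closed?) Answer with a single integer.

Path from the root down to the word: S → VP → SBAR → S → NP → PP → NP → PP → P. That is 9 enclosing brackets.

9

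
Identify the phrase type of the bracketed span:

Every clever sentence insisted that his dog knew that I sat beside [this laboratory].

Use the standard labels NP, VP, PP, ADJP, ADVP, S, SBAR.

NP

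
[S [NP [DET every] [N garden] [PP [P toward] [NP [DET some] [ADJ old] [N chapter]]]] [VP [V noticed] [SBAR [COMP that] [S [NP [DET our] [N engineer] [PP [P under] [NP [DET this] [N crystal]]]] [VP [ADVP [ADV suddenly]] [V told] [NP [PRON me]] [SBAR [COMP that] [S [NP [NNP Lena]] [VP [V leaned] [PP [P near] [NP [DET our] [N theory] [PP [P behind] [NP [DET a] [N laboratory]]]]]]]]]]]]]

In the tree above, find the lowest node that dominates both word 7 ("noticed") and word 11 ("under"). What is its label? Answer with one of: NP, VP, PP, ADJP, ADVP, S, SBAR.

Both words fall inside [VP noticed that our engineer under this crystal suddenly told me that Lena leaned near our theory behind a laboratory] (words 7–25), and no smaller constituent contains them both. Label: VP.

VP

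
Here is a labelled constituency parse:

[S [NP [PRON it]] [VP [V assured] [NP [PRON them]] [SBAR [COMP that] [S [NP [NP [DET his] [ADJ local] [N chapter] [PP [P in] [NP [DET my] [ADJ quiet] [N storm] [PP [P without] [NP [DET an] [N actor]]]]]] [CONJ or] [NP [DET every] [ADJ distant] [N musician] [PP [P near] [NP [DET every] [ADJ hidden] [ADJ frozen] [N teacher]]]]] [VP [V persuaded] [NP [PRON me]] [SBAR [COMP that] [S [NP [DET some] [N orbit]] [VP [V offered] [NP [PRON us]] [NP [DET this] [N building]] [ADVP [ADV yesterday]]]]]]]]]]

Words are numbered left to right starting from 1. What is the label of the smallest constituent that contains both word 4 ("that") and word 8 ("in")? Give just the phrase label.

SBAR

Word 4 lies under S → VP → SBAR → COMP; word 8 lies under S → VP → SBAR → S → NP → NP → PP → P. The lowest shared node is the SBAR.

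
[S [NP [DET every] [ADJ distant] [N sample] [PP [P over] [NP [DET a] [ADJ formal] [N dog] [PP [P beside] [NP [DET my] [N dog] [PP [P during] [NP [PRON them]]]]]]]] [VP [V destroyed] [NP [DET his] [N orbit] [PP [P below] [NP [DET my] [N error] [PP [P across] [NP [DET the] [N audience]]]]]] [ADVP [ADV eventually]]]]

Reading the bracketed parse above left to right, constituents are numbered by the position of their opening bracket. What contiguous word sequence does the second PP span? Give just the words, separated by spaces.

In left-to-right order the PP constituents are "over a formal dog beside my dog during them"; "beside my dog during them"; "during them"; "below my error across the audience"; "across the audience". Number 2 is "beside my dog during them".

beside my dog during them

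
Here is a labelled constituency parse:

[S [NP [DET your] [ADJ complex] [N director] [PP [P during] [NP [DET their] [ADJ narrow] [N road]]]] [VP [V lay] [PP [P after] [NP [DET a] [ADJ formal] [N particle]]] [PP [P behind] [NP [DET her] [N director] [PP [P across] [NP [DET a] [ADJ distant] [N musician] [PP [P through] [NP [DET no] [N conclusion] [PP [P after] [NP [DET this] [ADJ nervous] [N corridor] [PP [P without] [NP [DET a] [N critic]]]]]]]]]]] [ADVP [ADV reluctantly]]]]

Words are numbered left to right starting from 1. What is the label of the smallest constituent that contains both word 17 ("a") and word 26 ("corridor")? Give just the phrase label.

Both words fall inside [NP a distant musician through no conclusion after this nervous corridor without a critic] (words 17–29), and no smaller constituent contains them both. Label: NP.

NP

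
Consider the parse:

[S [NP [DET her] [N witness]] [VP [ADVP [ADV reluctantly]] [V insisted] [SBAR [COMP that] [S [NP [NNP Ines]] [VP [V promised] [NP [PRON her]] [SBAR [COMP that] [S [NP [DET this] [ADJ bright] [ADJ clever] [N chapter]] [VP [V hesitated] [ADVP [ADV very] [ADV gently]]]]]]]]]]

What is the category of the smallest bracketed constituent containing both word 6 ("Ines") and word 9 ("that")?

S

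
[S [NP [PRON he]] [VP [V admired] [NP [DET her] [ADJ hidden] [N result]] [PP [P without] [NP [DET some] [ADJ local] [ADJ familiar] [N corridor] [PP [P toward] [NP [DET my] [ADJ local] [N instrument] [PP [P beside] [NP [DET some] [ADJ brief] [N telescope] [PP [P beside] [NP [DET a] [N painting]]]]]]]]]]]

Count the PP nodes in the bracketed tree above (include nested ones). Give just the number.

4

The PP constituents are: [PP without some local familiar corridor toward my local instrument beside some brief telescope beside a painting]; [PP toward my local instrument beside some brief telescope beside a painting]; [PP beside some brief telescope beside a painting]; [PP beside a painting]. Total: 4.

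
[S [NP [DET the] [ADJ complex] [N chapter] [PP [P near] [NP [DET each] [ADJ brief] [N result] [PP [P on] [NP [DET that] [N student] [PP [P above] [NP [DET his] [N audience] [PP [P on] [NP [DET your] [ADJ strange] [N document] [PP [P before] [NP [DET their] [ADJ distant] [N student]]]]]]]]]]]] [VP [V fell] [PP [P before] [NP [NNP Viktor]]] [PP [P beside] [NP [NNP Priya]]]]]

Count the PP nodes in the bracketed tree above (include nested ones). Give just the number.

7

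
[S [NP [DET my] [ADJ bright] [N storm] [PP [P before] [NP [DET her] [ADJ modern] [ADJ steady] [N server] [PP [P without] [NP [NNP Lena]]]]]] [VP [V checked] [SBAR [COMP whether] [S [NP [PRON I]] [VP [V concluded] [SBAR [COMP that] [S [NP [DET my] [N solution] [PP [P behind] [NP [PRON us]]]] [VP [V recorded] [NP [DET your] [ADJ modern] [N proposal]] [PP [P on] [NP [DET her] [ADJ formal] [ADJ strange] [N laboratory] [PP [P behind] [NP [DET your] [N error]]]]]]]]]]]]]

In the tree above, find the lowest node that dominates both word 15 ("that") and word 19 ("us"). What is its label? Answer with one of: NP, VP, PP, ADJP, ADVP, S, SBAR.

The smallest bracket enclosing both words is [SBAR that my solution behind us recorded your modern proposal on her formal strange laboratory behind your error], so the label is SBAR.

SBAR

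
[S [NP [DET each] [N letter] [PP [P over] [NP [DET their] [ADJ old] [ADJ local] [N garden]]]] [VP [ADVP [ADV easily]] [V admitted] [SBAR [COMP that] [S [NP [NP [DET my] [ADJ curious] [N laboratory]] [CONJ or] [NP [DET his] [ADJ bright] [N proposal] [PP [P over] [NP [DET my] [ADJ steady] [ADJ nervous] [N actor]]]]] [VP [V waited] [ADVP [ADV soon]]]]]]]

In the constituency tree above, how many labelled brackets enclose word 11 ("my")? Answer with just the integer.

7

The word sits inside DET, which is inside NP, inside NP, inside S, inside SBAR, inside VP, inside S — 7 brackets in all.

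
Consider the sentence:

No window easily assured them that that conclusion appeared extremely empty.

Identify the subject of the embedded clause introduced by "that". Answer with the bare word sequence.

that conclusion

"that conclusion" is the NP that combines with the VP headed by "appeared" to form the embedded clause introduced by "that" — the subject.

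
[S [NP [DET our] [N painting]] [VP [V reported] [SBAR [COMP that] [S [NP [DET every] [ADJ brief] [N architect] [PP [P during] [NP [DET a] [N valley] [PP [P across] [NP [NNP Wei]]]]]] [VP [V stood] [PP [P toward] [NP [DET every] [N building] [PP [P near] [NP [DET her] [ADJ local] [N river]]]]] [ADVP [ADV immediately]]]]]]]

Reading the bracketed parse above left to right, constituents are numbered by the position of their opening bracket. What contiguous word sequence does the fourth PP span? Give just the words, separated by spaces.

In left-to-right order the PP constituents are "during a valley across Wei"; "across Wei"; "toward every building near her local river"; "near her local river". Number 4 is "near her local river".

near her local river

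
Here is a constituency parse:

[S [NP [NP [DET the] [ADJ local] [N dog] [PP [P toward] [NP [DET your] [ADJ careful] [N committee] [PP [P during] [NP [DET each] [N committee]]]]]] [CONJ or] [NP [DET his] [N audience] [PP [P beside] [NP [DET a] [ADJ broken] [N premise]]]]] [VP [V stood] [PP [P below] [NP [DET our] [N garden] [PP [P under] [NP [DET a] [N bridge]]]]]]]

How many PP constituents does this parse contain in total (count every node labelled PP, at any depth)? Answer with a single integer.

Scanning left to right, an opening `[PP` appears at word positions 4, 8, 14, 19, 22 — 5 in total.

5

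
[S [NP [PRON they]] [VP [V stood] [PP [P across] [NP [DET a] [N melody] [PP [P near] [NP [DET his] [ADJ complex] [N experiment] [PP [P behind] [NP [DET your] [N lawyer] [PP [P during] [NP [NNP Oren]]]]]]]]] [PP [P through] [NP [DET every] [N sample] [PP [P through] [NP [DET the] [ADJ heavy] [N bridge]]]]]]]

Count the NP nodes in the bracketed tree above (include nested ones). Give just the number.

7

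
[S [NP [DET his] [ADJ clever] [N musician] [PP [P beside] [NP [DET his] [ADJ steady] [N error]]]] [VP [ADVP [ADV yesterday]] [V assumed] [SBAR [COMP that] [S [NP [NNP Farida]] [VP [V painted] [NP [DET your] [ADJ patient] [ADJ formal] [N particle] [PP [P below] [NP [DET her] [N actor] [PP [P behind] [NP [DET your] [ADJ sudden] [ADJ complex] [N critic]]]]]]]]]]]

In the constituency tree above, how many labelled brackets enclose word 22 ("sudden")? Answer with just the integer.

11

The word sits inside ADJ, which is inside NP, inside PP, inside NP, inside PP, inside NP, inside VP, inside S, inside SBAR, inside VP, inside S — 11 brackets in all.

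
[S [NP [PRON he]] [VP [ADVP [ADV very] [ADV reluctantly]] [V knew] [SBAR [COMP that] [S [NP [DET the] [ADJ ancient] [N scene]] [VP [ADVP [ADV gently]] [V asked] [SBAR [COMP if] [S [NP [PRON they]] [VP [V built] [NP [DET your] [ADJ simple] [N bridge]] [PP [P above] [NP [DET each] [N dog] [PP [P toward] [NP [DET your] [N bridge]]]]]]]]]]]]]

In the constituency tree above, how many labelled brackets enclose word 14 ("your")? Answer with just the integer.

Path from the root down to the word: S → VP → SBAR → S → VP → SBAR → S → VP → NP → DET. That is 10 enclosing brackets.

10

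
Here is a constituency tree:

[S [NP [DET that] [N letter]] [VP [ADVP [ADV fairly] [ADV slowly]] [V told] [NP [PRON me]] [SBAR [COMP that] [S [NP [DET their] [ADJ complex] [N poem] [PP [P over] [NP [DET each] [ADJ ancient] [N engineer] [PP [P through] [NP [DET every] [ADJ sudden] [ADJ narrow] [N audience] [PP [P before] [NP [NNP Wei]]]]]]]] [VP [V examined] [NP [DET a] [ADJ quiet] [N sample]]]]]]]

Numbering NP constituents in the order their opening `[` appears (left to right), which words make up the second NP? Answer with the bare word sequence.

me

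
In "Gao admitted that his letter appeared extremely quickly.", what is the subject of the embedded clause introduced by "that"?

In the embedded clause introduced by "that" the verb is "appeared"; the NP preceding it, "his letter", is the subject.

his letter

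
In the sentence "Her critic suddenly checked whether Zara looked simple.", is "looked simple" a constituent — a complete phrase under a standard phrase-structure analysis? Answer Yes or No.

Yes

The sequence corresponds to a single VP node — the verb phrase "looked simple".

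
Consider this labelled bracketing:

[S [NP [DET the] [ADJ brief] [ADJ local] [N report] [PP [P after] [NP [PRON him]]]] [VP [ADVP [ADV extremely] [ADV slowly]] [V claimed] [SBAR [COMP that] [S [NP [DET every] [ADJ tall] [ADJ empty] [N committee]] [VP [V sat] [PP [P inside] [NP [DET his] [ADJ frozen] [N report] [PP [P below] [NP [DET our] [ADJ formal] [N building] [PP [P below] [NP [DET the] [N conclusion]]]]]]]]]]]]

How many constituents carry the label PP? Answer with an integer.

4

Scanning left to right, an opening `[PP` appears at word positions 5, 16, 20, 24 — 4 in total.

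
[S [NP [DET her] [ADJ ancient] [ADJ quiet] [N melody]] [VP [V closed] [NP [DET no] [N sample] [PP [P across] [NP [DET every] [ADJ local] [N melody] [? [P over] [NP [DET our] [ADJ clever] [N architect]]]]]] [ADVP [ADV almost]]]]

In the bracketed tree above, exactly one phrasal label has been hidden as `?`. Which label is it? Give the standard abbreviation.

PP

Looking at what the `?` directly dominates — P 'over', NP — this is a prepositional phrase (PP).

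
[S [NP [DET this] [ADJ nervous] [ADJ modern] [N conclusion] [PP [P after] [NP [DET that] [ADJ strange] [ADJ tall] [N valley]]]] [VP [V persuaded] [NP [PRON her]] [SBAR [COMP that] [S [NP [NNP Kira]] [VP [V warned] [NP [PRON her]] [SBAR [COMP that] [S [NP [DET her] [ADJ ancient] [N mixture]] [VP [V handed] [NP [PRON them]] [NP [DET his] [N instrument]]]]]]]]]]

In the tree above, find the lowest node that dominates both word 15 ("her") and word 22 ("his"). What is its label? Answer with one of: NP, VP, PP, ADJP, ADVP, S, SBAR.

Both words fall inside [VP warned her that her ancient mixture handed them his instrument] (words 14–23), and no smaller constituent contains them both. Label: VP.

VP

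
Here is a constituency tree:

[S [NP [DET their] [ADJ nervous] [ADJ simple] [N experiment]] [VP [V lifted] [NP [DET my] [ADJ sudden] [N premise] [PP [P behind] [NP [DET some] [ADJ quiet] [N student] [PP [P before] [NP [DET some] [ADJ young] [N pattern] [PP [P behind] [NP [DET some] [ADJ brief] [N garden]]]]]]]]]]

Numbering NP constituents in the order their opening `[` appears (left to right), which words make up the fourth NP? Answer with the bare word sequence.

In left-to-right order the NP constituents are "their nervous simple experiment"; "my sudden premise behind some quiet student before some young pattern behind some brief garden"; "some quiet student before some young pattern behind some brief garden"; "some young pattern behind some brief garden"; "some brief garden". Number 4 is "some young pattern behind some brief garden".

some young pattern behind some brief garden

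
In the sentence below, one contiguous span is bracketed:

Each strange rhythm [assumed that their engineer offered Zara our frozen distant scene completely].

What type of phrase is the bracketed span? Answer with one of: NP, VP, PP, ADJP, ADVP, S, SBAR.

The span is built around the verb "assumed" — a verb phrase (VP).

VP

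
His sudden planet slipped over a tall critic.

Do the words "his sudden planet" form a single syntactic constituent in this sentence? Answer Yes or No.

Yes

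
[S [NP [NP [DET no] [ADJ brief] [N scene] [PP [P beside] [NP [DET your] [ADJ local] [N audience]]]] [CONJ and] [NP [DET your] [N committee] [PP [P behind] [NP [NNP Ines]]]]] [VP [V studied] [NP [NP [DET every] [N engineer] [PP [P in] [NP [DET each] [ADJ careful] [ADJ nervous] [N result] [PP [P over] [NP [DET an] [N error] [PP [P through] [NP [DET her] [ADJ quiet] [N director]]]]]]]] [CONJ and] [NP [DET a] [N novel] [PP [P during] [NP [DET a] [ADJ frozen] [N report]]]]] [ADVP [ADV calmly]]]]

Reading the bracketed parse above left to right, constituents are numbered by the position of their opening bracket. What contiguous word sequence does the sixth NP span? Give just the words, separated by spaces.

In left-to-right order the NP constituents are "no brief scene beside your local audience and your committee behind Ines"; "no brief scene beside your local audience"; "your local audience"; "your committee behind Ines"; "Ines"; "every engineer in each careful nervous result over an error through her quiet director and a novel during a frozen report"; "every engineer in each careful nervous result over an error through her quiet director"; "each careful nervous result over an error through her quiet director"; "an error through her quiet director"; "her quiet director"; "a novel during a frozen report"; "a frozen report". Number 6 is "every engineer in each careful nervous result over an error through her quiet director and a novel during a frozen report".

every engineer in each careful nervous result over an error through her quiet director and a novel during a frozen report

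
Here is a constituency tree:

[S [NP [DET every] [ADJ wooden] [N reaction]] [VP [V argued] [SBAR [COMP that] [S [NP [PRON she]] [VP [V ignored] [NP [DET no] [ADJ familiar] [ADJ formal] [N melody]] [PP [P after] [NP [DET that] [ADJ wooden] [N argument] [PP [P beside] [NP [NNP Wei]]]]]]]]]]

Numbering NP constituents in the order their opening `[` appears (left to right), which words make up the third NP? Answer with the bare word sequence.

The NP opening brackets appear, in order, over: "every wooden reaction"; "she"; "no familiar formal melody"; "that wooden argument beside Wei"; "Wei". The third one spans "no familiar formal melody".

no familiar formal melody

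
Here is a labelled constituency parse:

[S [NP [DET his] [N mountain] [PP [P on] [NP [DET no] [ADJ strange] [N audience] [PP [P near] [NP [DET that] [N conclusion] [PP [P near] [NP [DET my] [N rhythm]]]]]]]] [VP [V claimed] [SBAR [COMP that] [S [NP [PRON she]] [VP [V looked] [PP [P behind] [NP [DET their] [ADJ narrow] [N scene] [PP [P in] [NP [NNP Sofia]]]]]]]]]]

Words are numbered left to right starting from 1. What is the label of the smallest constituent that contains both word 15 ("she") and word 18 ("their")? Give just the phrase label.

S

The smallest bracket enclosing both words is [S she looked behind their narrow scene in Sofia], so the label is S.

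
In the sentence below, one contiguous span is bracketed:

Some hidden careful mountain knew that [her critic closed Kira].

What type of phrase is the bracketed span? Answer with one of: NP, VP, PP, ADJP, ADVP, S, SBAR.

S

"closed" is the head of the bracketed span, so the span is a clause: S.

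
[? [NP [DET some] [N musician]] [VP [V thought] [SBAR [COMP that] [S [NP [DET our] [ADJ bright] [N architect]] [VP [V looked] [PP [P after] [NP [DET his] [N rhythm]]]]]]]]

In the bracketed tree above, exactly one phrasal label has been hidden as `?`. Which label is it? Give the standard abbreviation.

S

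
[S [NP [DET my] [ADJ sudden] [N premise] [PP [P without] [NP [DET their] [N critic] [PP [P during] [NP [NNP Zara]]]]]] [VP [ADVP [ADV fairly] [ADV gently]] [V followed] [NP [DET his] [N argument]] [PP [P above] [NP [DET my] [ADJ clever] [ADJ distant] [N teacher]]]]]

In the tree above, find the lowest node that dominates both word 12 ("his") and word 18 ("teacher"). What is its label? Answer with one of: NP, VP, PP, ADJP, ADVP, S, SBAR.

VP

Both words fall inside [VP fairly gently followed his argument above my clever distant teacher] (words 9–18), and no smaller constituent contains them both. Label: VP.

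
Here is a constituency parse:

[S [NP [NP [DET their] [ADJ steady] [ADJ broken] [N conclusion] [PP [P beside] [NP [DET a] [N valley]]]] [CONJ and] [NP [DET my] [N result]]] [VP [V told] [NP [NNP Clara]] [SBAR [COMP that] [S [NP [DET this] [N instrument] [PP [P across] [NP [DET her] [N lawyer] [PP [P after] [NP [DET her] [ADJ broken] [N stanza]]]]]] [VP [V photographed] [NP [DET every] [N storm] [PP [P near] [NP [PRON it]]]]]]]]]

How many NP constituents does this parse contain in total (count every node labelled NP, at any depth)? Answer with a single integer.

10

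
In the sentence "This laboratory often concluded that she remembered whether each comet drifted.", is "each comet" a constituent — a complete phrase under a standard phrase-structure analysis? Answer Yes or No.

Yes

The sequence corresponds to a single NP node — the noun phrase "each comet".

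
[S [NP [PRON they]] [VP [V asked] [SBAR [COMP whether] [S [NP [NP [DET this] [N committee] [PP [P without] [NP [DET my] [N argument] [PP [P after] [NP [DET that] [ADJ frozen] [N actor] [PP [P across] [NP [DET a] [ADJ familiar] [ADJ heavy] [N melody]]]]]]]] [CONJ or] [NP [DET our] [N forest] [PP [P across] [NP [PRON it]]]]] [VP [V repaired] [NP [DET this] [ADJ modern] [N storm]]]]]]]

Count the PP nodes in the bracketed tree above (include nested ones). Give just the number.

4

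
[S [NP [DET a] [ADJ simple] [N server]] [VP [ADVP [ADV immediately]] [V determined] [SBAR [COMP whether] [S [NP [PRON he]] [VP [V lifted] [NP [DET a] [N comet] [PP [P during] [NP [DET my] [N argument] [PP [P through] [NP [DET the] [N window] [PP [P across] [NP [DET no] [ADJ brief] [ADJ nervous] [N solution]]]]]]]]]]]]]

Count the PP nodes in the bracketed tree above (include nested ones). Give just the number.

3

The PP constituents are: [PP during my argument through the window across no brief nervous solution]; [PP through the window across no brief nervous solution]; [PP across no brief nervous solution]. Total: 3.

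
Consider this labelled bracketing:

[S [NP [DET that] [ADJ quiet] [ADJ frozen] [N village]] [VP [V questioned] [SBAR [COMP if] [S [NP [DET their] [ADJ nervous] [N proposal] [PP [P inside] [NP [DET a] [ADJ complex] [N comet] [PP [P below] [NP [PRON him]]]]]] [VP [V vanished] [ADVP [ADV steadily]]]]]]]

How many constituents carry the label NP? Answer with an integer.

4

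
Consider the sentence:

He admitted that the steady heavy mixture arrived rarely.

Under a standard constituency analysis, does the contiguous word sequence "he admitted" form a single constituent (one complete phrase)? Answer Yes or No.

The smallest constituent containing the whole sequence is the clause [S he admitted that the steady heavy mixture arrived rarely], but the sequence is only part of it — it straddles the boundary between noun phrase "he" and verb phrase "admitted that the steady heavy mixture arrived rarely".

No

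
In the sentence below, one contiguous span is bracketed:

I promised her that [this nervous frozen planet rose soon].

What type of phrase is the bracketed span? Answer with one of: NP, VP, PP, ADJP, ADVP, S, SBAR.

The span is built around the head "rose" — a clause (S).

S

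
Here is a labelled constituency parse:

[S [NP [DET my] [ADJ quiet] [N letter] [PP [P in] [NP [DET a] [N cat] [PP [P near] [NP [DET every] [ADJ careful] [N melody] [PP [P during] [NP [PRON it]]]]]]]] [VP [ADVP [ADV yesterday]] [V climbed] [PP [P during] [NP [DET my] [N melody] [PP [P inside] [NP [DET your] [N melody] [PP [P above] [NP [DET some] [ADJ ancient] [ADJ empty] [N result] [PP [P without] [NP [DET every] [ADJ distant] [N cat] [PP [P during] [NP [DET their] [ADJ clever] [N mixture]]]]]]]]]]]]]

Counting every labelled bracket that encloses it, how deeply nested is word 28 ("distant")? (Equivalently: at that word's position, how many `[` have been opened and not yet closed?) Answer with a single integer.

11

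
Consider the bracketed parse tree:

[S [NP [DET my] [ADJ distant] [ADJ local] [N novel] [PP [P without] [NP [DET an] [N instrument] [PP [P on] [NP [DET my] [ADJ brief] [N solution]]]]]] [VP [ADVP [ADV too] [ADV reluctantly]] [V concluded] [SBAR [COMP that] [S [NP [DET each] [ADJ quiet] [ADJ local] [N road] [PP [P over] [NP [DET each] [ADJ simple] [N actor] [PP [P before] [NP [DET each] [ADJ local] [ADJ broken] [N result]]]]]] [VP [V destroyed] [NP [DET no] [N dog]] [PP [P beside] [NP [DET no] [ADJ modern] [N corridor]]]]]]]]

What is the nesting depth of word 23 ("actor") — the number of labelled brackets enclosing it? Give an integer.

Counting open brackets not yet closed at "actor": [S [VP [SBAR [S [NP [PP [NP [N = 8.

8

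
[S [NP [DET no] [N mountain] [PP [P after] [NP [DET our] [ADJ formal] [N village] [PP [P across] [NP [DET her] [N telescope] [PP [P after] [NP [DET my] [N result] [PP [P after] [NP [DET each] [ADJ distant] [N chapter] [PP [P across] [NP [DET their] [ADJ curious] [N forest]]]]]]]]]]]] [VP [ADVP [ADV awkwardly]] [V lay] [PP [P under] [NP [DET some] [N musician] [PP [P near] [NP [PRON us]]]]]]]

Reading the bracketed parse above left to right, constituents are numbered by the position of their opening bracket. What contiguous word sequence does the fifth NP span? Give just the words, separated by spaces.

each distant chapter across their curious forest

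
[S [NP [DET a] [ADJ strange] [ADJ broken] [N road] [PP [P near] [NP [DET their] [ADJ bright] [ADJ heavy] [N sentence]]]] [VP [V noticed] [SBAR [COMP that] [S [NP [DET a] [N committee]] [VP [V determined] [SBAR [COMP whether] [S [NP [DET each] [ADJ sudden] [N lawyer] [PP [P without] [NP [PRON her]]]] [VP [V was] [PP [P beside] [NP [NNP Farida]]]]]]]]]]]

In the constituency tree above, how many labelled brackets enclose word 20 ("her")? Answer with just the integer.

Path from the root down to the word: S → VP → SBAR → S → VP → SBAR → S → NP → PP → NP → PRON. That is 11 enclosing brackets.

11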